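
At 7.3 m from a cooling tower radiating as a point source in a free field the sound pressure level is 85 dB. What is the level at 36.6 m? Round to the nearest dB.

71 dB

Spherical spreading from a point source gives a 20·log₁₀(r₂/r₁) drop.
L₂ = 85 − 20·log₁₀(36.6/7.3) = 85 − 14.003 = 71.00 dB.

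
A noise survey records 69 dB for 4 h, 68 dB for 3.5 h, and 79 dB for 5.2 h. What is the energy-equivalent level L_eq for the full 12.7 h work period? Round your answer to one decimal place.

75.7 dB

Weight each interval's intensity by its duration and average over T = 12.7 h:
Σ tᵢ·10^(Lᵢ/10) = 4·10^(69/10) + 3.5·10^(68/10) + 5.2·10^(79/10) = 4.669e+08.
L_eq = 10·log₁₀(4.669e+08/12.7) = 75.65 dB.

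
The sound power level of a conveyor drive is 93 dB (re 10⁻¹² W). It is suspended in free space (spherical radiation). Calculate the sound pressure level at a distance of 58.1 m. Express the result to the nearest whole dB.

47 dB

The power spreads over a sphere of area 4π·r², so L_p = L_w − 10·log₁₀(4π·r²).
4π·r² = 4.242e+04 m², 10·log₁₀ of that is 46.276 dB.
L_p = 93 − 46.276 = 46.72 dB.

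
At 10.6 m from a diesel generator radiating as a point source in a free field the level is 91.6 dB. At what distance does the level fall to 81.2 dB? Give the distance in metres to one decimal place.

35.1 m

The 10.4 dB drop corresponds to a distance ratio of 10^(10.4/20) for a point source.
r₂ = 10.6·10^((91.6−81.2)/20) = 10.6·10^(10.4/20) = 35.10 m.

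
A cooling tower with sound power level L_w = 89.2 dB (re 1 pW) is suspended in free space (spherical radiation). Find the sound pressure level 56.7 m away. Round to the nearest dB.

43 dB

Free-field spherical radiation: L_p = L_w − 10·log₁₀(4π·r²), r = 56.7 m.
4π·r² = 4.04e+04 m², 10·log₁₀ of that is 46.064 dB.
L_p = 89.2 − 46.064 = 43.14 dB.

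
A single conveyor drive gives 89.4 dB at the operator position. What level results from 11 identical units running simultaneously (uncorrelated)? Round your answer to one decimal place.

With 11 equal, uncorrelated contributions the intensity is 11× that of one unit, giving a rise of 10·log₁₀ 11.
L_total = 89.4 + 10·log₁₀(11) = 89.4 + 10.414 = 99.81 dB.

99.8 dB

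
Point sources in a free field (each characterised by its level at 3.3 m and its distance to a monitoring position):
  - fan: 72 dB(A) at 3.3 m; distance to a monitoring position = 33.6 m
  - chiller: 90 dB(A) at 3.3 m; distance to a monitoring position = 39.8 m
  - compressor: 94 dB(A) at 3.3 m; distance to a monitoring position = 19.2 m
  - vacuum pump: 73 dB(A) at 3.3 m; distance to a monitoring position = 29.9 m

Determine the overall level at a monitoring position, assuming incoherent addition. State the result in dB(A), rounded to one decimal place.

Apply inverse-square spreading to bring every level to the receiver, then sum 10^(L/10).
fan: 72 − 20·log₁₀(33.6/3.3) = 72 − 20.16 = 51.84 dB(A).
chiller: 90 − 20·log₁₀(39.8/3.3) = 90 − 21.63 = 68.37 dB(A).
compressor: 94 − 20·log₁₀(19.2/3.3) = 94 − 15.30 = 78.70 dB(A).
vacuum pump: 73 − 20·log₁₀(29.9/3.3) = 73 − 19.14 = 53.86 dB(A).
Σ 10^(L/10) = 8.147e+07 → L_total = 10·log₁₀(8.147e+07) = 79.11 dB(A).

79.1 dB(A)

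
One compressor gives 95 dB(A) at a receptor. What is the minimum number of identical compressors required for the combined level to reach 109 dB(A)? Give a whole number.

26

Need L₁ + 10·log₁₀ N ≥ 109, i.e. log₁₀ N ≥ 1.40.
N ≥ 10^(14.0/10) = 25.119, so N = 26.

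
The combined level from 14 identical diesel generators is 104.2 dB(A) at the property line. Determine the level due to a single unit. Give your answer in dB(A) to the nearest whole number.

93 dB(A)

Dividing the total intensity by 14 lowers the level by 10·log₁₀ 14 = 11.461 dB: L₁ = 104.2 − 11.461.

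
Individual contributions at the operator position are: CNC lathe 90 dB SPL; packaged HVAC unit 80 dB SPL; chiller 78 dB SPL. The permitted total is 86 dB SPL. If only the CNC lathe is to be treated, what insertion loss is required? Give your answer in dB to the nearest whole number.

6 dB

Fixed contribution from the other sources: Σ 10^(L/10) = 10^(80/10) + 10^(78/10) = 1.631e+08 (82.12 dB SPL).
To meet 86 dB SPL overall, the treated CNC lathe may contribute at most 10^(86/10) − 1.631e+08 = 2.350e+08, i.e. 83.71 dB SPL.
So the CNC lathe must be reduced from 90 to 83.71 dB SPL: IL = 6.29 dB.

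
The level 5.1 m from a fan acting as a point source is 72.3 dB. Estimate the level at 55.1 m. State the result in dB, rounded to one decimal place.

Point-source attenuation: ΔL = 20·log₁₀(r₂/r₁) = 20·log₁₀(55.1/5.1) = 20.672 dB.
L₂ = 72.3 − 20·log₁₀(55.1/5.1) = 72.3 − 20.672 = 51.63 dB.

51.6 dB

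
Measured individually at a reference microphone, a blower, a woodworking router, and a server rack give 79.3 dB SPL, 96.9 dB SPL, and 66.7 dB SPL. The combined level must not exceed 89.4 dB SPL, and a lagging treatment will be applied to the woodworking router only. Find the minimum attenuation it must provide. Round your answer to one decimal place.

8.0 dB

The untreated sources together contribute 10^(79.3/10) + 10^(66.7/10) = 8.979e+07, i.e. 79.53 dB SPL.
To meet 89.4 dB SPL overall, the treated woodworking router may contribute at most 10^(89.4/10) − 8.979e+07 = 7.812e+08, i.e. 88.93 dB SPL.
So the woodworking router must be reduced from 96.9 to 88.93 dB SPL: IL = 7.97 dB.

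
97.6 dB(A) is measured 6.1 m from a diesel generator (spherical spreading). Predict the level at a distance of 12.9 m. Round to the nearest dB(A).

Point-source attenuation: ΔL = 20·log₁₀(r₂/r₁) = 20·log₁₀(12.9/6.1) = 6.505 dB.
L₂ = 97.6 − 20·log₁₀(12.9/6.1) = 97.6 − 6.505 = 91.09 dB(A).

91 dB(A)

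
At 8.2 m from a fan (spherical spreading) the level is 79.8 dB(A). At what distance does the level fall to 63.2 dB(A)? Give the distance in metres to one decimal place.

55.4 m

For a point source L₁ − L₂ = 20·log₁₀(r₂/r₁), so r₂ = r₁·10^((L₁−L₂)/20).
r₂ = 8.2·10^((79.8−63.2)/20) = 8.2·10^(16.6/20) = 55.44 m.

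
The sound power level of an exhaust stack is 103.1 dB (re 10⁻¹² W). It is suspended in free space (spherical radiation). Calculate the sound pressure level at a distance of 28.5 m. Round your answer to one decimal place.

Free-field spherical radiation: L_p = L_w − 10·log₁₀(4π·r²), r = 28.5 m.
4π·r² = 1.021e+04 m², 10·log₁₀ of that is 40.089 dB.
L_p = 103.1 − 40.089 = 63.01 dB.

63.0 dB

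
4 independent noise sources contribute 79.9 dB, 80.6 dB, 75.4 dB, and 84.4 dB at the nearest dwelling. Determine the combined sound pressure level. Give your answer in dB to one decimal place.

87.2 dB

Incoherent sources combine by intensity addition: L_total = 10·log₁₀(Σ 10^(L_i/10)).
Σ 10^(L/10) = 10^(79.9/10) + 10^(80.6/10) + 10^(75.4/10) + 10^(84.4/10) = 5.226e+08.
L_total = 10·log₁₀(5.226e+08) = 87.18 dB.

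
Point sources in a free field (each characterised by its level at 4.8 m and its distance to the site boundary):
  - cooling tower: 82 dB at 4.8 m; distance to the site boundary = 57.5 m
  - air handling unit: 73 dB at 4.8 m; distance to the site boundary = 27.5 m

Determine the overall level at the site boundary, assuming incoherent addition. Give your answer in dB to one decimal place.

62.3 dB

First find each source's level at the receiver (point-source: −20·log₁₀(r/r_ref)), then combine on an intensity basis.
cooling tower: 82 − 20·log₁₀(57.5/4.8) = 82 − 21.57 = 60.43 dB.
air handling unit: 73 − 20·log₁₀(27.5/4.8) = 73 − 15.16 = 57.84 dB.
Σ 10^(L/10) = 1.712e+06 → L_total = 10·log₁₀(1.712e+06) = 62.34 dB.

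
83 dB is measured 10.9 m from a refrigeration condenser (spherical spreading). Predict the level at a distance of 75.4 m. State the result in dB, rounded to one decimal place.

66.2 dB

For a point source, L₂ = L₁ − 20·log₁₀(r₂/r₁).
L₂ = 83 − 20·log₁₀(75.4/10.9) = 83 − 16.799 = 66.20 dB.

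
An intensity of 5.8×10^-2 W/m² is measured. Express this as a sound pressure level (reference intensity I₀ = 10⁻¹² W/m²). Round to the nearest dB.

108 dB

I/I₀ = 5.8×10^-2/10⁻¹² = 5.8×10^10, and L = 10·log₁₀(I/I₀).
L = 10·(0.7634 + 10) = 107.63 dB.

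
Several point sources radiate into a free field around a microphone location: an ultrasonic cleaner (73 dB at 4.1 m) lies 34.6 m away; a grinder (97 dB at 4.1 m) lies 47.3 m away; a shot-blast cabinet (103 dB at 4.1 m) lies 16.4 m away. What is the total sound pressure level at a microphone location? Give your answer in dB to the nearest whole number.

91 dB

First find each source's level at the receiver (point-source: −20·log₁₀(r/r_ref)), then combine on an intensity basis.
ultrasonic cleaner: 73 − 20·log₁₀(34.6/4.1) = 73 − 18.53 = 54.47 dB.
grinder: 97 − 20·log₁₀(47.3/4.1) = 97 − 21.24 = 75.76 dB.
shot-blast cabinet: 103 − 20·log₁₀(16.4/4.1) = 103 − 12.04 = 90.96 dB.
Σ 10^(L/10) = 1.285e+09 → L_total = 10·log₁₀(1.285e+09) = 91.09 dB.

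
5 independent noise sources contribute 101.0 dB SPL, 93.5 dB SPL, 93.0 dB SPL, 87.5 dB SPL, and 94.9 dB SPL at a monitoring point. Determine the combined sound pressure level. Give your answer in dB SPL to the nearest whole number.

Incoherent sources combine by intensity addition: L_total = 10·log₁₀(Σ 10^(L_i/10)).
Σ 10^(L/10) = 10^(101.0/10) + 10^(93.5/10) + 10^(93.0/10) + 10^(87.5/10) + 10^(94.9/10) = 2.048e+10.
L_total = 10·log₁₀(2.048e+10) = 103.11 dB SPL.

103 dB SPL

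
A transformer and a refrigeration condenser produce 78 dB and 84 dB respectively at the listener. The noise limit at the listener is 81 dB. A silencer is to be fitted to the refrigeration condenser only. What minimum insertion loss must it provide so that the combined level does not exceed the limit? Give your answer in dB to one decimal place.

The untreated sources together contribute 10^(78/10) = 6.310e+07, i.e. 78.00 dB.
To meet 81 dB overall, the treated refrigeration condenser may contribute at most 10^(81/10) − 6.310e+07 = 6.280e+07, i.e. 77.98 dB.
So the refrigeration condenser must be reduced from 84 to 77.98 dB: IL = 6.02 dB.

6.0 dB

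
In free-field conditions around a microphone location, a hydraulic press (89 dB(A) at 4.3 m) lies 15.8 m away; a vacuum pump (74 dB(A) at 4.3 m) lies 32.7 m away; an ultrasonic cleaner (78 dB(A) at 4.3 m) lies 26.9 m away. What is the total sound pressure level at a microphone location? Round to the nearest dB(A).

Apply inverse-square spreading to bring every level to the receiver, then sum 10^(L/10).
hydraulic press: 89 − 20·log₁₀(15.8/4.3) = 89 − 11.30 = 77.70 dB(A).
vacuum pump: 74 − 20·log₁₀(32.7/4.3) = 74 − 17.62 = 56.38 dB(A).
ultrasonic cleaner: 78 − 20·log₁₀(26.9/4.3) = 78 − 15.93 = 62.07 dB(A).
Σ 10^(L/10) = 6.088e+07 → L_total = 10·log₁₀(6.088e+07) = 77.84 dB(A).

78 dB(A)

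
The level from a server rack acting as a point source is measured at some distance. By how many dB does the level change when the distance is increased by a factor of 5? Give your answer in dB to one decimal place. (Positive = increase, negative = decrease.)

A point source loses 6 dB per doubling of distance; generally ΔL = −20·log₁₀(r₂/r₁).
ΔL = −20·log₁₀(5) = -13.98 dB.

-14.0 dB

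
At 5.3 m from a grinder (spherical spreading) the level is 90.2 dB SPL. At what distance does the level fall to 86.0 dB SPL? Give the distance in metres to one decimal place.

For a point source L₁ − L₂ = 20·log₁₀(r₂/r₁), so r₂ = r₁·10^((L₁−L₂)/20).
r₂ = 5.3·10^((90.2−86.0)/20) = 5.3·10^(4.2/20) = 8.60 m.

8.6 m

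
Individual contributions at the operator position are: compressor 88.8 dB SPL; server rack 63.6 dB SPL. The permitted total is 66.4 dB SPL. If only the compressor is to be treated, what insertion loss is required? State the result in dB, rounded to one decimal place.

The untreated sources together contribute 10^(63.6/10) = 2.291e+06, i.e. 63.60 dB SPL.
To meet 66.4 dB SPL overall, the treated compressor may contribute at most 10^(66.4/10) − 2.291e+06 = 2.074e+06, i.e. 63.17 dB SPL.
So the compressor must be reduced from 88.8 to 63.17 dB SPL: IL = 25.63 dB.

25.6 dB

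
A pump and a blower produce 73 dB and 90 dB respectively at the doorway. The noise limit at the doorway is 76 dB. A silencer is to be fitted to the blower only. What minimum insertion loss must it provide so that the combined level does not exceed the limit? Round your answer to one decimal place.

17.0 dB

The untreated sources together contribute 10^(73/10) = 1.995e+07, i.e. 73.00 dB.
The limit corresponds to 10^(76/10) = 3.981e+07; subtracting the fixed part leaves 1.986e+07 for the blower, i.e. 72.98 dB.
Required insertion loss = 90 − 72.98 = 17.02 dB.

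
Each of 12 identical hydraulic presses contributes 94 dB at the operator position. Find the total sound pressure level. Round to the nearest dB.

105 dB

L_total = L₁ + 10·log₁₀ N for N identical incoherent sources.
L_total = 94 + 10·log₁₀(12) = 94 + 10.792 = 104.79 dB.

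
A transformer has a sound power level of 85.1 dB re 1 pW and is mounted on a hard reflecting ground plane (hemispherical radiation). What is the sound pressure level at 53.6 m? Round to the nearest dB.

43 dB

L_p = L_w − 10·log₁₀(2π·r²) with r = 53.6 m.
2π·r² = 1.805e+04 m², 10·log₁₀ of that is 42.565 dB.
L_p = 85.1 − 42.565 = 42.53 dB.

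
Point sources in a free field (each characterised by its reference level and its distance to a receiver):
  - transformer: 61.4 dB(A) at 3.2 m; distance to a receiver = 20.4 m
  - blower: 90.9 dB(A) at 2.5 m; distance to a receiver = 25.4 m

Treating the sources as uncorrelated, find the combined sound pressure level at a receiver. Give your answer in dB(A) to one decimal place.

First find each source's level at the receiver (point-source: −20·log₁₀(r/r_ref)), then combine on an intensity basis.
transformer: 61.4 − 20·log₁₀(20.4/3.2) = 61.4 − 16.09 = 45.31 dB(A).
blower: 90.9 − 20·log₁₀(25.4/2.5) = 90.9 − 20.14 = 70.76 dB(A).
Σ 10^(L/10) = 1.195e+07 → L_total = 10·log₁₀(1.195e+07) = 70.77 dB(A).

70.8 dB(A)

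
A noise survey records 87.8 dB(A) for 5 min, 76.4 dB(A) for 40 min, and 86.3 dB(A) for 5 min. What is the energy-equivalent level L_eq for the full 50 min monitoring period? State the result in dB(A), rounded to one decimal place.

81.4 dB(A)

The energy average is taken in the linear domain: L_eq = 10·log₁₀[(Σ tᵢ·10^(Lᵢ/10))/T], T = 50 min.
Σ tᵢ·10^(Lᵢ/10) = 5·10^(87.8/10) + 40·10^(76.4/10) + 5·10^(86.3/10) = 6.892e+09.
L_eq = 10·log₁₀(6.892e+09/50) = 81.39 dB(A).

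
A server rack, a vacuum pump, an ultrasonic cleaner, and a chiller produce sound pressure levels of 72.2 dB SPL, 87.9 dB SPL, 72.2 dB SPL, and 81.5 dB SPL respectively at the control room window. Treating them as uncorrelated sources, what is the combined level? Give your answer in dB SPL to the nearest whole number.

89 dB SPL

For uncorrelated sources the intensities add, so convert each level to linear form, sum, and take 10·log₁₀ of the total.
Σ 10^(L/10) = 10^(72.2/10) + 10^(87.9/10) + 10^(72.2/10) + 10^(81.5/10) = 7.910e+08.
L_total = 10·log₁₀(7.910e+08) = 88.98 dB SPL.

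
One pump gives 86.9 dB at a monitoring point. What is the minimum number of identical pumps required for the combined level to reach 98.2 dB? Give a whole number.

N identical sources give L₁ + 10·log₁₀ N, so require 10·log₁₀ N ≥ 98.2 − 86.9 = 11.3 dB.
N ≥ 10^(11.3/10) = 13.490, so N = 14.

14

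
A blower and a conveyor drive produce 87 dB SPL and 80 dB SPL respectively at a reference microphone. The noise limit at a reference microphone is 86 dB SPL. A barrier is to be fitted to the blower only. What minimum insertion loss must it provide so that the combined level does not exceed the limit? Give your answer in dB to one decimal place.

2.3 dB

Fixed contribution from the other source: Σ 10^(L/10) = 10^(80/10) = 1.000e+08 (80.00 dB SPL).
To meet 86 dB SPL overall, the treated blower may contribute at most 10^(86/10) − 1.000e+08 = 2.981e+08, i.e. 84.74 dB SPL.
Required insertion loss = 87 − 84.74 = 2.26 dB.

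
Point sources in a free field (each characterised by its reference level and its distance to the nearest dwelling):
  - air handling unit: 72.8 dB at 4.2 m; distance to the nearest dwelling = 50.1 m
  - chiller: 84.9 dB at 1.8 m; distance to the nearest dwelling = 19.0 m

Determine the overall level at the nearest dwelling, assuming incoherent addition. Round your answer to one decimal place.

64.6 dB

First find each source's level at the receiver (point-source: −20·log₁₀(r/r_ref)), then combine on an intensity basis.
air handling unit: 72.8 − 20·log₁₀(50.1/4.2) = 72.8 − 21.53 = 51.27 dB.
chiller: 84.9 − 20·log₁₀(19.0/1.8) = 84.9 − 20.47 = 64.43 dB.
Σ 10^(L/10) = 2.907e+06 → L_total = 10·log₁₀(2.907e+06) = 64.64 dB.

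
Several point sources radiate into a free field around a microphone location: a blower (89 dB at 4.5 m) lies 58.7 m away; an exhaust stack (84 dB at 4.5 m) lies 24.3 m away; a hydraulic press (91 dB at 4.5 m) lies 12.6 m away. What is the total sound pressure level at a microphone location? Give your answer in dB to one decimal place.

82.4 dB

Propagate each source to the receiver with L = L_ref − 20·log₁₀(r/r_ref), then add intensities.
blower: 89 − 20·log₁₀(58.7/4.5) = 89 − 22.31 = 66.69 dB.
exhaust stack: 84 − 20·log₁₀(24.3/4.5) = 84 − 14.65 = 69.35 dB.
hydraulic press: 91 − 20·log₁₀(12.6/4.5) = 91 − 8.94 = 82.06 dB.
Σ 10^(L/10) = 1.739e+08 → L_total = 10·log₁₀(1.739e+08) = 82.40 dB.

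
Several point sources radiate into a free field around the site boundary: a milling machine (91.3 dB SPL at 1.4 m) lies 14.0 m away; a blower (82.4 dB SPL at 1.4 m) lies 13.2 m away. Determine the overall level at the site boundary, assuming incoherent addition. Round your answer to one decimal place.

71.9 dB SPL

Propagate each source to the receiver with L = L_ref − 20·log₁₀(r/r_ref), then add intensities.
milling machine: 91.3 − 20·log₁₀(14.0/1.4) = 91.3 − 20.00 = 71.30 dB SPL.
blower: 82.4 − 20·log₁₀(13.2/1.4) = 82.4 − 19.49 = 62.91 dB SPL.
Σ 10^(L/10) = 1.544e+07 → L_total = 10·log₁₀(1.544e+07) = 71.89 dB SPL.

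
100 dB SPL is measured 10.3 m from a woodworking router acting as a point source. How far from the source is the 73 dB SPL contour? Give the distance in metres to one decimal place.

For a point source L₁ − L₂ = 20·log₁₀(r₂/r₁), so r₂ = r₁·10^((L₁−L₂)/20).
r₂ = 10.3·10^((100−73)/20) = 10.3·10^(27.0/20) = 230.59 m.

230.6 m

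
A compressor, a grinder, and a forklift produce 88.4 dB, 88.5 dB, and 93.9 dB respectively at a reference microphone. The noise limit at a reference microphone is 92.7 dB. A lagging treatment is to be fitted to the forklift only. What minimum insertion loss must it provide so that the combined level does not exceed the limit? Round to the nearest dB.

Fixed contribution from the other sources: Σ 10^(L/10) = 10^(88.4/10) + 10^(88.5/10) = 1.400e+09 (91.46 dB).
To meet 92.7 dB overall, the treated forklift may contribute at most 10^(92.7/10) − 1.400e+09 = 4.623e+08, i.e. 86.65 dB.
So the forklift must be reduced from 93.9 to 86.65 dB: IL = 7.25 dB.

7 dB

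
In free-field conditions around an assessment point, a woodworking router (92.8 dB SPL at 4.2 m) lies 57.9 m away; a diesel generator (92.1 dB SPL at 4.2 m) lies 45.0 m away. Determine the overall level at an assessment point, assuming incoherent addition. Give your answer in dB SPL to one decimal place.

First find each source's level at the receiver (point-source: −20·log₁₀(r/r_ref)), then combine on an intensity basis.
woodworking router: 92.8 − 20·log₁₀(57.9/4.2) = 92.8 − 22.79 = 70.01 dB SPL.
diesel generator: 92.1 − 20·log₁₀(45.0/4.2) = 92.1 − 20.60 = 71.50 dB SPL.
Σ 10^(L/10) = 2.415e+07 → L_total = 10·log₁₀(2.415e+07) = 73.83 dB SPL.

73.8 dB SPL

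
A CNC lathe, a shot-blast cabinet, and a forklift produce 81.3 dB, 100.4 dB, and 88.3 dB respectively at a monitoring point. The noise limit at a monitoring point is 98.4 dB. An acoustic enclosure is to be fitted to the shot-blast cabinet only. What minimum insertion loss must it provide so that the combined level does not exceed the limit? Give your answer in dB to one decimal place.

The untreated sources together contribute 10^(81.3/10) + 10^(88.3/10) = 8.110e+08, i.e. 89.09 dB.
To meet 98.4 dB overall, the treated shot-blast cabinet may contribute at most 10^(98.4/10) − 8.110e+08 = 6.107e+09, i.e. 97.86 dB.
So the shot-blast cabinet must be reduced from 100.4 to 97.86 dB: IL = 2.54 dB.

2.5 dB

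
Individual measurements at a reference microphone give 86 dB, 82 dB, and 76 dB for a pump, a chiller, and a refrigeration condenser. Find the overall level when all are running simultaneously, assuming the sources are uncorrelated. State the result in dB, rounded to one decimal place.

87.8 dB

Incoherent sources combine by intensity addition: L_total = 10·log₁₀(Σ 10^(L_i/10)).
Σ 10^(L/10) = 10^(86/10) + 10^(82/10) + 10^(76/10) = 5.964e+08.
L_total = 10·log₁₀(5.964e+08) = 87.76 dB.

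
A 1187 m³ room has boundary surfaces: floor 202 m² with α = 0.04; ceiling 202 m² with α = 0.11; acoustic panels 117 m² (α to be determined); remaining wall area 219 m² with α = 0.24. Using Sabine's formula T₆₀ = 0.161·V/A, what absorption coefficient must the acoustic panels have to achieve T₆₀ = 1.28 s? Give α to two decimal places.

A = 0.161·V/T₆₀ = 0.161·1187/1.28 = 149.30 m² sabins.
Absorption from the other surfaces = 202·0.04 + 202·0.11 + 219·0.24 = 82.86 m², so the acoustic panels must supply 66.44 m² over 117 m².
α = 66.44/117 = 0.568.

0.57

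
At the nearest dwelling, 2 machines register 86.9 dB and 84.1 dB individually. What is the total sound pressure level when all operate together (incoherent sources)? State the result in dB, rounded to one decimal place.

Incoherent sources combine by intensity addition: L_total = 10·log₁₀(Σ 10^(L_i/10)).
Σ 10^(L/10) = 10^(86.9/10) + 10^(84.1/10) = 7.468e+08.
L_total = 10·log₁₀(7.468e+08) = 88.73 dB.

88.7 dB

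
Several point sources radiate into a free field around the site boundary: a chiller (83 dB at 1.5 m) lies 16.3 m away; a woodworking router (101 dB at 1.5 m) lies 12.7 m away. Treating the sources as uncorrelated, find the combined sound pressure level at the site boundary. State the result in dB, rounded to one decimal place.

82.5 dB

Apply inverse-square spreading to bring every level to the receiver, then sum 10^(L/10).
chiller: 83 − 20·log₁₀(16.3/1.5) = 83 − 20.72 = 62.28 dB.
woodworking router: 101 − 20·log₁₀(12.7/1.5) = 101 − 18.55 = 82.45 dB.
Σ 10^(L/10) = 1.773e+08 → L_total = 10·log₁₀(1.773e+08) = 82.49 dB.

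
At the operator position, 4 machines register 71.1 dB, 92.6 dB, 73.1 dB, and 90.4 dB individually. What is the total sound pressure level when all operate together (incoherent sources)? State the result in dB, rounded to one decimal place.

94.7 dB

Incoherent sources combine by intensity addition: L_total = 10·log₁₀(Σ 10^(L_i/10)).
Σ 10^(L/10) = 10^(71.1/10) + 10^(92.6/10) + 10^(73.1/10) + 10^(90.4/10) = 2.949e+09.
L_total = 10·log₁₀(2.949e+09) = 94.70 dB.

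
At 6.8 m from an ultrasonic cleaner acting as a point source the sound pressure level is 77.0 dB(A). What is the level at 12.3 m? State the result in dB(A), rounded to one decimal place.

Point-source attenuation: ΔL = 20·log₁₀(r₂/r₁) = 20·log₁₀(12.3/6.8) = 5.148 dB.
L₂ = 77.0 − 20·log₁₀(12.3/6.8) = 77.0 − 5.148 = 71.85 dB(A).

71.9 dB(A)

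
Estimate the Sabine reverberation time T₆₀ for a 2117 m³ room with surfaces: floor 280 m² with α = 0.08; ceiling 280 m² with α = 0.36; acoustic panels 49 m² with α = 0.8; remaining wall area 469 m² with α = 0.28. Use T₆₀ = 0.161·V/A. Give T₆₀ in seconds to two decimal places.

Total absorption A = 280·0.08 + 280·0.36 + 49·0.8 + 469·0.28 = 293.72 m² sabins.
T₆₀ = 0.161 × 2117 / 293.72 = 1.160 s.

1.16 s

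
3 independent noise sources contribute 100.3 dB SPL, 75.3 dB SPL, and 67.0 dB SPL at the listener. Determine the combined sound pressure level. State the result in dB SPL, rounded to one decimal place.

For uncorrelated sources the intensities add, so convert each level to linear form, sum, and take 10·log₁₀ of the total.
Σ 10^(L/10) = 10^(100.3/10) + 10^(75.3/10) + 10^(67.0/10) = 1.075e+10.
L_total = 10·log₁₀(1.075e+10) = 100.32 dB SPL.

100.3 dB SPL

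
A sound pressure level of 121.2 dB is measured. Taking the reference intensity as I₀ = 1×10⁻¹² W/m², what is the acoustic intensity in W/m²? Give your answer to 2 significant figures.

I/I₀ = 10^(121.2/10) = 1.318e+12, so I = 1.318e+12 × 10⁻¹² W/m².

1.3 W/m²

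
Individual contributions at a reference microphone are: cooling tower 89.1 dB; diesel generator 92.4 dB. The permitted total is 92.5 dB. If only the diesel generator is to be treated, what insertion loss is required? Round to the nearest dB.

3 dB

Fixed contribution from the other source: Σ 10^(L/10) = 10^(89.1/10) = 8.128e+08 (89.10 dB).
The limit corresponds to 10^(92.5/10) = 1.778e+09; subtracting the fixed part leaves 9.654e+08 for the diesel generator, i.e. 89.85 dB.
Required insertion loss = 92.4 − 89.85 = 2.55 dB.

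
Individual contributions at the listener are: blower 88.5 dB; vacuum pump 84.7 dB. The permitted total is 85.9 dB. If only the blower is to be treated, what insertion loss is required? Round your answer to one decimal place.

Everything except the blower sums to 10^(84.7/10) = 2.951e+08 in linear terms, 84.70 dB.
The limit corresponds to 10^(85.9/10) = 3.890e+08; subtracting the fixed part leaves 9.392e+07 for the blower, i.e. 79.73 dB.
So the blower must be reduced from 88.5 to 79.73 dB: IL = 8.77 dB.

8.8 dB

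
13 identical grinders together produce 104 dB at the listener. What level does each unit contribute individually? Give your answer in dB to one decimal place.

Dividing the total intensity by 13 lowers the level by 10·log₁₀ 13 = 11.139 dB: L₁ = 104 − 11.139.

92.9 dB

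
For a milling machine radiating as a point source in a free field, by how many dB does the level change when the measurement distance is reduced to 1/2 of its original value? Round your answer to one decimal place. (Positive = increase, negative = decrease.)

+6.0 dB

Point-source spreading: ΔL = −20·log₁₀(r₂/r₁).
ΔL = −20·log₁₀(0.5) = +6.02 dB.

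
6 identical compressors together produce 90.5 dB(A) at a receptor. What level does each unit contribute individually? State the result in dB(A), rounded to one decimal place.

82.7 dB(A)

6 equal contributions raise the level by 10·log₁₀ 6 = 7.782 dB, so each unit alone gives 90.5 − 7.782.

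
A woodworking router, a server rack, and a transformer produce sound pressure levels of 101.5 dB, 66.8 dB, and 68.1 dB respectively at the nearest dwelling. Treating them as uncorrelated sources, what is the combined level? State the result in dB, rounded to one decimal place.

101.5 dB

For uncorrelated sources the intensities add, so convert each level to linear form, sum, and take 10·log₁₀ of the total.
Σ 10^(L/10) = 10^(101.5/10) + 10^(66.8/10) + 10^(68.1/10) = 1.414e+10.
L_total = 10·log₁₀(1.414e+10) = 101.50 dB.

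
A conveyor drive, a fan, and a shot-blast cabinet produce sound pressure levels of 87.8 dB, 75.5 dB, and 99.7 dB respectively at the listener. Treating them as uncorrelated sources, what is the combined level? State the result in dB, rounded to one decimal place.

For uncorrelated sources the intensities add, so convert each level to linear form, sum, and take 10·log₁₀ of the total.
Σ 10^(L/10) = 10^(87.8/10) + 10^(75.5/10) + 10^(99.7/10) = 9.971e+09.
L_total = 10·log₁₀(9.971e+09) = 99.99 dB.

100.0 dB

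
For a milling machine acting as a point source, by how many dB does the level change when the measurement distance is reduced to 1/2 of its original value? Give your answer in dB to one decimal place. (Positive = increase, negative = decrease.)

A point source loses 6 dB per doubling of distance; generally ΔL = −20·log₁₀(r₂/r₁).
ΔL = −20·log₁₀(0.5) = +6.02 dB.

+6.0 dB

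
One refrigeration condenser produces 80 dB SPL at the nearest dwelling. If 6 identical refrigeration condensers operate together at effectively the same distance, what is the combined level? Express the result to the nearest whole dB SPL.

L_total = L₁ + 10·log₁₀ N for N identical incoherent sources.
L_total = 80 + 10·log₁₀(6) = 80 + 7.782 = 87.78 dB SPL.

88 dB SPL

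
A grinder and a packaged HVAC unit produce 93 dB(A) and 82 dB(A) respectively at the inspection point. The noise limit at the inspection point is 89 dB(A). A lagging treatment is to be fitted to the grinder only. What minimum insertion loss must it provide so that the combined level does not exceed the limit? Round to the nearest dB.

5 dB

The untreated sources together contribute 10^(82/10) = 1.585e+08, i.e. 82.00 dB(A).
To meet 89 dB(A) overall, the treated grinder may contribute at most 10^(89/10) − 1.585e+08 = 6.358e+08, i.e. 88.03 dB(A).
Required insertion loss = 93 − 88.03 = 4.97 dB.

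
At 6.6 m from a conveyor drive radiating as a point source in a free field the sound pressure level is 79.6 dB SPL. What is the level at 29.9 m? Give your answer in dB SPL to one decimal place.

Point-source attenuation: ΔL = 20·log₁₀(r₂/r₁) = 20·log₁₀(29.9/6.6) = 13.123 dB.
L₂ = 79.6 − 20·log₁₀(29.9/6.6) = 79.6 − 13.123 = 66.48 dB SPL.

66.5 dB SPL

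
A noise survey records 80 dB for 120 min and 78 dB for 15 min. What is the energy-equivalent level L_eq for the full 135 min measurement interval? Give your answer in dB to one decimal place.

79.8 dB

The energy average is taken in the linear domain: L_eq = 10·log₁₀[(Σ tᵢ·10^(Lᵢ/10))/T], T = 135 min.
Σ tᵢ·10^(Lᵢ/10) = 120·10^(80/10) + 15·10^(78/10) = 1.295e+10.
L_eq = 10·log₁₀(1.295e+10/135) = 79.82 dB.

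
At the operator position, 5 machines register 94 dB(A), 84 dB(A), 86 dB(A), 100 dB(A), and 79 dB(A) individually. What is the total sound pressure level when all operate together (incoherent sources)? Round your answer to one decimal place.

For uncorrelated sources the intensities add, so convert each level to linear form, sum, and take 10·log₁₀ of the total.
Σ 10^(L/10) = 10^(94/10) + 10^(84/10) + 10^(86/10) + 10^(100/10) + 10^(79/10) = 1.324e+10.
L_total = 10·log₁₀(1.324e+10) = 101.22 dB(A).

101.2 dB(A)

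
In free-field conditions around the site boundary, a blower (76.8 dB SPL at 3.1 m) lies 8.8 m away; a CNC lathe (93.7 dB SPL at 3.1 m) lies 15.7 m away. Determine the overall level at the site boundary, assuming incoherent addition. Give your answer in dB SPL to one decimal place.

79.9 dB SPL

Apply inverse-square spreading to bring every level to the receiver, then sum 10^(L/10).
blower: 76.8 − 20·log₁₀(8.8/3.1) = 76.8 − 9.06 = 67.74 dB SPL.
CNC lathe: 93.7 − 20·log₁₀(15.7/3.1) = 93.7 − 14.09 = 79.61 dB SPL.
Σ 10^(L/10) = 9.733e+07 → L_total = 10·log₁₀(9.733e+07) = 79.88 dB SPL.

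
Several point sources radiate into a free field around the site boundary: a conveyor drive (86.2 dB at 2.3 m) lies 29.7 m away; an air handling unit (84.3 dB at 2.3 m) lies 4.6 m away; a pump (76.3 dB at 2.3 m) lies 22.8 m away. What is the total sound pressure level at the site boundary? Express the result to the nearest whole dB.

78 dB

Propagate each source to the receiver with L = L_ref − 20·log₁₀(r/r_ref), then add intensities.
conveyor drive: 86.2 − 20·log₁₀(29.7/2.3) = 86.2 − 22.22 = 63.98 dB.
air handling unit: 84.3 − 20·log₁₀(4.6/2.3) = 84.3 − 6.02 = 78.28 dB.
pump: 76.3 − 20·log₁₀(22.8/2.3) = 76.3 − 19.92 = 56.38 dB.
Σ 10^(L/10) = 7.022e+07 → L_total = 10·log₁₀(7.022e+07) = 78.46 dB.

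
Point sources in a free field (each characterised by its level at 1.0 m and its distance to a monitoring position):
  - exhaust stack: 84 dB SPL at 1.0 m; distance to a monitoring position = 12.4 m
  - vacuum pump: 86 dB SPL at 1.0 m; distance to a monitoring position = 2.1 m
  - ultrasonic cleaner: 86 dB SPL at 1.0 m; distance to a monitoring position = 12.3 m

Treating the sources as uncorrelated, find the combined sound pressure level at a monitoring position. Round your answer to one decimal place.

79.8 dB SPL

First find each source's level at the receiver (point-source: −20·log₁₀(r/r_ref)), then combine on an intensity basis.
exhaust stack: 84 − 20·log₁₀(12.4/1.0) = 84 − 21.87 = 62.13 dB SPL.
vacuum pump: 86 − 20·log₁₀(2.1/1.0) = 86 − 6.44 = 79.56 dB SPL.
ultrasonic cleaner: 86 − 20·log₁₀(12.3/1.0) = 86 − 21.80 = 64.20 dB SPL.
Σ 10^(L/10) = 9.454e+07 → L_total = 10·log₁₀(9.454e+07) = 79.76 dB SPL.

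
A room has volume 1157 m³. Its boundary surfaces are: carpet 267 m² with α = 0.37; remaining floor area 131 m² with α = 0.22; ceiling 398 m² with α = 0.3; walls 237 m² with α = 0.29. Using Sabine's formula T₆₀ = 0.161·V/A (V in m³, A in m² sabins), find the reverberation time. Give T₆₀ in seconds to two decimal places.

0.59 s

Summing Sᵢαᵢ: 267·0.37 + 131·0.22 + 398·0.3 + 237·0.29 = 315.74 m².
T₆₀ = 0.161·V/A = 0.161·1157/315.74 = 0.590 s.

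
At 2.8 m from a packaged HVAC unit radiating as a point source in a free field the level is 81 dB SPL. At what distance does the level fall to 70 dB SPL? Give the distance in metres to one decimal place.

9.9 m

The 11.0 dB drop corresponds to a distance ratio of 10^(11.0/20) for a point source.
r₂ = 2.8·10^((81−70)/20) = 2.8·10^(11.0/20) = 9.93 m.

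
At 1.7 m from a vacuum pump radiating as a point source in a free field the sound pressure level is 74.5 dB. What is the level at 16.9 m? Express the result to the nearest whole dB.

Point-source attenuation: ΔL = 20·log₁₀(r₂/r₁) = 20·log₁₀(16.9/1.7) = 19.949 dB.
L₂ = 74.5 − 20·log₁₀(16.9/1.7) = 74.5 − 19.949 = 54.55 dB.

55 dB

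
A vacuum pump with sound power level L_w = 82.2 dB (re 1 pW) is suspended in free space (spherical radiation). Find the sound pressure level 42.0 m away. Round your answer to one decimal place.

38.7 dB

Free-field spherical radiation: L_p = L_w − 10·log₁₀(4π·r²), r = 42.0 m.
4π·r² = 2.217e+04 m², 10·log₁₀ of that is 43.457 dB.
L_p = 82.2 − 43.457 = 38.74 dB.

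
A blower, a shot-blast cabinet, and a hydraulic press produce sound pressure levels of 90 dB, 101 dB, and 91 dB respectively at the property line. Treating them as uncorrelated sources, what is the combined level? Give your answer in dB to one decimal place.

101.7 dB

For uncorrelated sources the intensities add, so convert each level to linear form, sum, and take 10·log₁₀ of the total.
Σ 10^(L/10) = 10^(90/10) + 10^(101/10) + 10^(91/10) = 1.485e+10.
L_total = 10·log₁₀(1.485e+10) = 101.72 dB.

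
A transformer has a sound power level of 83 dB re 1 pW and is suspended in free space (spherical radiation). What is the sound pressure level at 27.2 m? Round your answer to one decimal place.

The power spreads over a sphere of area 4π·r², so L_p = L_w − 10·log₁₀(4π·r²).
4π·r² = 9297 m², 10·log₁₀ of that is 39.683 dB.
L_p = 83 − 39.683 = 43.32 dB.

43.3 dB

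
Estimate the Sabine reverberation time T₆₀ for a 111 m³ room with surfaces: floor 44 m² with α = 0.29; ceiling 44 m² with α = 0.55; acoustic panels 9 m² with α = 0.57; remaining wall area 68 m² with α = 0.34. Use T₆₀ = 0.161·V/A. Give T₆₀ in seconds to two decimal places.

0.27 s

Total absorption A = 44·0.29 + 44·0.55 + 9·0.57 + 68·0.34 = 65.21 m² sabins.
T₆₀ = 0.161·V/A = 0.161·111/65.21 = 0.274 s.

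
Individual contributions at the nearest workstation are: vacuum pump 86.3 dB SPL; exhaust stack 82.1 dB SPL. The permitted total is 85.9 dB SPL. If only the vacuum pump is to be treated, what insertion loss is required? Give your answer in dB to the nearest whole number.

Everything except the vacuum pump sums to 10^(82.1/10) = 1.622e+08 in linear terms, 82.10 dB SPL.
The limit corresponds to 10^(85.9/10) = 3.890e+08; subtracting the fixed part leaves 2.269e+08 for the vacuum pump, i.e. 83.56 dB SPL.
So the vacuum pump must be reduced from 86.3 to 83.56 dB SPL: IL = 2.74 dB.

3 dB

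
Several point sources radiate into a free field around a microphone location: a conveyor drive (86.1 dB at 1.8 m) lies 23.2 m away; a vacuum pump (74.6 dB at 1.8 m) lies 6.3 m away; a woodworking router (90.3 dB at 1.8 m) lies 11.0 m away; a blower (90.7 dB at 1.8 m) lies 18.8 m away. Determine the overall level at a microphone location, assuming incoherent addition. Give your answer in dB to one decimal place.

76.5 dB

Apply inverse-square spreading to bring every level to the receiver, then sum 10^(L/10).
conveyor drive: 86.1 − 20·log₁₀(23.2/1.8) = 86.1 − 22.20 = 63.90 dB.
vacuum pump: 74.6 − 20·log₁₀(6.3/1.8) = 74.6 − 10.88 = 63.72 dB.
woodworking router: 90.3 − 20·log₁₀(11.0/1.8) = 90.3 − 15.72 = 74.58 dB.
blower: 90.7 − 20·log₁₀(18.8/1.8) = 90.7 − 20.38 = 70.32 dB.
Σ 10^(L/10) = 4.427e+07 → L_total = 10·log₁₀(4.427e+07) = 76.46 dB.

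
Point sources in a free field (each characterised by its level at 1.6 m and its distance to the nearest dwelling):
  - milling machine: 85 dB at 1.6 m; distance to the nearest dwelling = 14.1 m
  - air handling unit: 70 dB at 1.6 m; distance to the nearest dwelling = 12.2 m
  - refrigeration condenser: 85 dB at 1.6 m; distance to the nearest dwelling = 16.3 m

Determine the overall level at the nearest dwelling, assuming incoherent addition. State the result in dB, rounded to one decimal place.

68.6 dB

Apply inverse-square spreading to bring every level to the receiver, then sum 10^(L/10).
milling machine: 85 − 20·log₁₀(14.1/1.6) = 85 − 18.90 = 66.10 dB.
air handling unit: 70 − 20·log₁₀(12.2/1.6) = 70 − 17.64 = 52.36 dB.
refrigeration condenser: 85 − 20·log₁₀(16.3/1.6) = 85 − 20.16 = 64.84 dB.
Σ 10^(L/10) = 7.291e+06 → L_total = 10·log₁₀(7.291e+06) = 68.63 dB.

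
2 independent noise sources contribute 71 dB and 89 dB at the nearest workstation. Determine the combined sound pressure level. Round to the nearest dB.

89 dB

Incoherent sources combine by intensity addition: L_total = 10·log₁₀(Σ 10^(L_i/10)).
Σ 10^(L/10) = 10^(71/10) + 10^(89/10) = 8.069e+08.
L_total = 10·log₁₀(8.069e+08) = 89.07 dB.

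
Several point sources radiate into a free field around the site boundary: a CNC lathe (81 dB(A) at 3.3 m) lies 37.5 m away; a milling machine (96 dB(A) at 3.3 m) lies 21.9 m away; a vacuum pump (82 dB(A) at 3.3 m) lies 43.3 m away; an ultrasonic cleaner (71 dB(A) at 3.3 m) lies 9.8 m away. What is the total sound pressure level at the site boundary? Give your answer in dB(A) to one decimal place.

Propagate each source to the receiver with L = L_ref − 20·log₁₀(r/r_ref), then add intensities.
CNC lathe: 81 − 20·log₁₀(37.5/3.3) = 81 − 21.11 = 59.89 dB(A).
milling machine: 96 − 20·log₁₀(21.9/3.3) = 96 − 16.44 = 79.56 dB(A).
vacuum pump: 82 − 20·log₁₀(43.3/3.3) = 82 − 22.36 = 59.64 dB(A).
ultrasonic cleaner: 71 − 20·log₁₀(9.8/3.3) = 71 − 9.45 = 61.55 dB(A).
Σ 10^(L/10) = 9.372e+07 → L_total = 10·log₁₀(9.372e+07) = 79.72 dB(A).

79.7 dB(A)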